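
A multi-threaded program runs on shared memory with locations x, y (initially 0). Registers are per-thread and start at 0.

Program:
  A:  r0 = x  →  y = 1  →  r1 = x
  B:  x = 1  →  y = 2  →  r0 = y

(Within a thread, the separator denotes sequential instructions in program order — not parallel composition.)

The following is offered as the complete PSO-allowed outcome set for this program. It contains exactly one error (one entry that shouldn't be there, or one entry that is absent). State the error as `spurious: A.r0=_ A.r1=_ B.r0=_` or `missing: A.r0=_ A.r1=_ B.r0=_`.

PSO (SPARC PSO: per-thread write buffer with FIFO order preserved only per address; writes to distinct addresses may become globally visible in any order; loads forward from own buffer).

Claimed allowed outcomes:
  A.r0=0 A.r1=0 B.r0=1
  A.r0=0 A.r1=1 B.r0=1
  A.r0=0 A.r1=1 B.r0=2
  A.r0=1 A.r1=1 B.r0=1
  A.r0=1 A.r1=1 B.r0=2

missing: A.r0=0 A.r1=0 B.r0=2

outcome vector order: (A.r0,A.r1,B.r0)
PSO: 6 outcomes — {0/0/1 0/0/2 0/1/1 0/1/2 1/1/1 1/1/2}
PSO∖claimed = {0/0/2}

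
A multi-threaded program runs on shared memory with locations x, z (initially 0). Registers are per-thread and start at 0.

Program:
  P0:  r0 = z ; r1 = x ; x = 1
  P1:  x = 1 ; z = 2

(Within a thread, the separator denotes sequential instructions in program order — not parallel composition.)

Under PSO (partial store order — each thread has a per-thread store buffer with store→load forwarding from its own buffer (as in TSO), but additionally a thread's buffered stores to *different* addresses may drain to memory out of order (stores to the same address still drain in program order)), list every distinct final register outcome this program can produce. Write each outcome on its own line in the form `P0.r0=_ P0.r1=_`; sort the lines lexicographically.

outcome vector order: (P0.r0,P0.r1)
|PSO outcomes| = 4

P0.r0=0 P0.r1=0
P0.r0=0 P0.r1=1
P0.r0=2 P0.r1=0
P0.r0=2 P0.r1=1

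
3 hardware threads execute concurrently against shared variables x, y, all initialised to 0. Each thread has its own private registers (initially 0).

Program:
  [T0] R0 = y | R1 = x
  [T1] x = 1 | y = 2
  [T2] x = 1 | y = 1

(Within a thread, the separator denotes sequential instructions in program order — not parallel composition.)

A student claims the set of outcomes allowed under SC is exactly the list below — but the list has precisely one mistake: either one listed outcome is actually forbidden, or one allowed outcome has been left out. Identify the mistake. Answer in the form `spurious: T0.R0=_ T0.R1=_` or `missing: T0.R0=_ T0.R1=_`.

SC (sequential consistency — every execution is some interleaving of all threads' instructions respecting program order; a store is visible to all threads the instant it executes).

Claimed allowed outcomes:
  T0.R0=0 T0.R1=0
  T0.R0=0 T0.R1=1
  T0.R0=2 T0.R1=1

outcome vector order: (T0.R0,T0.R1)
under SC → <0 0> <0 1> <1 1> <2 1>
SC∖claimed = {<1 1>}

missing: T0.R0=1 T0.R1=1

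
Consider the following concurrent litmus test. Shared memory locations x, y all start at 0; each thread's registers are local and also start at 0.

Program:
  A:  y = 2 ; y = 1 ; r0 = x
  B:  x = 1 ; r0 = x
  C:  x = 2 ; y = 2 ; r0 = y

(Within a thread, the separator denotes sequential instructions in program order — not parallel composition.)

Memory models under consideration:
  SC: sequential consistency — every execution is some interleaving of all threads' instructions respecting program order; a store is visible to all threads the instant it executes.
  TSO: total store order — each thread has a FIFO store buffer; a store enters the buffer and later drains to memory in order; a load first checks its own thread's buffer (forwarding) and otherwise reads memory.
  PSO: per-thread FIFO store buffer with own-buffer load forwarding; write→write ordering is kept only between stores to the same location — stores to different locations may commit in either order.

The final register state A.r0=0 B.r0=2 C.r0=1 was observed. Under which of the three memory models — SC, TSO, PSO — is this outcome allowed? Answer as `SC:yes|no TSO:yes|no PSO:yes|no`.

outcome vector order: (A.r0,B.r0,C.r0)
under SC → 0/1/2; 0/2/2; 1/1/1; 1/1/2; 1/2/2; 2/1/1; 2/1/2; 2/2/1; 2/2/2
under TSO → 0/1/1; 0/1/2; 0/2/1; 0/2/2; 1/1/1; 1/1/2; 1/2/1; 1/2/2; 2/1/1; 2/1/2; 2/2/1; 2/2/2
under PSO → 0/1/1; 0/1/2; 0/2/1; 0/2/2; 1/1/1; 1/1/2; 1/2/1; 1/2/2; 2/1/1; 2/1/2; 2/2/1; 2/2/2
target 0/2/1 ∈ {TSO,PSO}

SC:no TSO:yes PSO:yes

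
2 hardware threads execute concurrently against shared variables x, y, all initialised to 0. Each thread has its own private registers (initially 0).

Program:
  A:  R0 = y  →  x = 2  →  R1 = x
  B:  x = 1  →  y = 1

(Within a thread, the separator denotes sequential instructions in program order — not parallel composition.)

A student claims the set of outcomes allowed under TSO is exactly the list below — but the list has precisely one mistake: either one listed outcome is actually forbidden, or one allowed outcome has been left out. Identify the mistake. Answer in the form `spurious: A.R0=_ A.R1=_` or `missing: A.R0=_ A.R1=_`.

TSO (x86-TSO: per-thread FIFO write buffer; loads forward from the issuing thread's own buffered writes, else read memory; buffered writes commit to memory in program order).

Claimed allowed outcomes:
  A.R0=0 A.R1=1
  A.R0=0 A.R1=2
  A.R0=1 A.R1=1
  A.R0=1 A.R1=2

spurious: A.R0=1 A.R1=1

outcome vector order: (A.R0,A.R1)
[TSO] allowed = {0/1, 0/2, 1/2}
claimed∖TSO = {1/1}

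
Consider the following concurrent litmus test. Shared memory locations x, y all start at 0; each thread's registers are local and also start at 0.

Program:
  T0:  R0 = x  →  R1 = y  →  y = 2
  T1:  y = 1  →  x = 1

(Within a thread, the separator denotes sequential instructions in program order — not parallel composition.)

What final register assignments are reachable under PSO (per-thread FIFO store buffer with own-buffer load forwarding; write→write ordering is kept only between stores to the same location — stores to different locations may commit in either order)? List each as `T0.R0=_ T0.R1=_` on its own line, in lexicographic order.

T0.R0=0 T0.R1=0
T0.R0=0 T0.R1=1
T0.R0=1 T0.R1=0
T0.R0=1 T0.R1=1

outcome vector order: (T0.R0,T0.R1)
|PSO outcomes| = 4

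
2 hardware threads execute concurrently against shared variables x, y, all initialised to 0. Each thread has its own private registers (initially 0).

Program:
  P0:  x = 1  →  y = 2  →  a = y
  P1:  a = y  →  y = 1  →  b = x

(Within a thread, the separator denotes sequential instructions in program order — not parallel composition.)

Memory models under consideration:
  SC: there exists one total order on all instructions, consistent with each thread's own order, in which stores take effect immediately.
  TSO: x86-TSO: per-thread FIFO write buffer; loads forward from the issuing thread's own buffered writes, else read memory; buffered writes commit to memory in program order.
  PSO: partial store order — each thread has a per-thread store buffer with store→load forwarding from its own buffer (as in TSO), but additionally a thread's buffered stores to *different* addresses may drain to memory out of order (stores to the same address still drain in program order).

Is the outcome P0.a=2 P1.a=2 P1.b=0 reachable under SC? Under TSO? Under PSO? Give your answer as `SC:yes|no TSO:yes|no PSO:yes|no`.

outcome vector order: (P0.a,P1.a,P1.b)
SC (5): 1/0/1; 1/2/1; 2/0/0; 2/0/1; 2/2/1
TSO (6): 1/0/0; 1/0/1; 1/2/1; 2/0/0; 2/0/1; 2/2/1
PSO (8): 1/0/0; 1/0/1; 1/2/0; 1/2/1; 2/0/0; 2/0/1; 2/2/0; 2/2/1
target 2/2/0 ∈ {PSO}

SC:no TSO:no PSO:yes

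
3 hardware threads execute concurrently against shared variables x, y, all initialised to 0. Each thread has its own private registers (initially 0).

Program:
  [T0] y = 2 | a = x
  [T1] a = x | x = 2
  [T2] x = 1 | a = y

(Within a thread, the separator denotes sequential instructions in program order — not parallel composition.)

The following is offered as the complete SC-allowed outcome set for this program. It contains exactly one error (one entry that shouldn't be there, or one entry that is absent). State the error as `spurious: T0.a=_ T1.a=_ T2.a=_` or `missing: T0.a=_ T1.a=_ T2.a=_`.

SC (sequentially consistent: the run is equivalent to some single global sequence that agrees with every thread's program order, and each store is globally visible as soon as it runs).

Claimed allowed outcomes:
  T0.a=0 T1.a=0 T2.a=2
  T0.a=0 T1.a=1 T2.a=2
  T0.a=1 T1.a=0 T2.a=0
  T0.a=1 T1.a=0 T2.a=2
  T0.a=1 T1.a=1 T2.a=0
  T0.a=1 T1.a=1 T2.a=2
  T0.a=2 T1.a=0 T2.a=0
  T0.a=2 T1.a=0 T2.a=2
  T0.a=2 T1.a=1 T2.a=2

missing: T0.a=2 T1.a=1 T2.a=0

outcome vector order: (T0.a,T1.a,T2.a)
[SC] allowed = {0/0/2 0/1/2 1/0/0 1/0/2 1/1/0 1/1/2 2/0/0 2/0/2 2/1/0 2/1/2}
SC∖claimed = {2/1/0}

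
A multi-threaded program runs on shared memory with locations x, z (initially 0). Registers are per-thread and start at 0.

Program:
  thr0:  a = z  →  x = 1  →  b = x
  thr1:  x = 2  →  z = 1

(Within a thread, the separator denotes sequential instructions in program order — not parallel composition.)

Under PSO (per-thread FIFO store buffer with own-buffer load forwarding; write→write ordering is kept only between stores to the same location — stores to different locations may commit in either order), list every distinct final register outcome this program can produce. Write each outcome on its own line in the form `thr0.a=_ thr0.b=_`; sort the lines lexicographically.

outcome vector order: (thr0.a,thr0.b)
|PSO outcomes| = 4

thr0.a=0 thr0.b=1
thr0.a=0 thr0.b=2
thr0.a=1 thr0.b=1
thr0.a=1 thr0.b=2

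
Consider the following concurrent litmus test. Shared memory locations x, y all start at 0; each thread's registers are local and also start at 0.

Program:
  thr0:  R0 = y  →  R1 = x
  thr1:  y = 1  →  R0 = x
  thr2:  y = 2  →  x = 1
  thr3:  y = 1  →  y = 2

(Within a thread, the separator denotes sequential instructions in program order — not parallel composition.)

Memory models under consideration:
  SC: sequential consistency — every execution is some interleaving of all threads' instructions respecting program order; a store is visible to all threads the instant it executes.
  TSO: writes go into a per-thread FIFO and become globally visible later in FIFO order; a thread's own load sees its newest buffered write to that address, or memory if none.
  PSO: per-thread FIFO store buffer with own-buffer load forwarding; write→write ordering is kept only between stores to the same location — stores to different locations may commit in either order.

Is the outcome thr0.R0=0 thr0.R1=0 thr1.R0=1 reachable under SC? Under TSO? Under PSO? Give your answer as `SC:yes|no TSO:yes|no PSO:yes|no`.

SC:yes TSO:yes PSO:yes

outcome vector order: (thr0.R0,thr0.R1,thr1.R0)
SC (12): <0 0 0> <0 0 1> <0 1 0> <0 1 1> <1 0 0> <1 0 1> <1 1 0> <1 1 1> <2 0 0> <2 0 1> <2 1 0> <2 1 1>
TSO (12): <0 0 0> <0 0 1> <0 1 0> <0 1 1> <1 0 0> <1 0 1> <1 1 0> <1 1 1> <2 0 0> <2 0 1> <2 1 0> <2 1 1>
PSO (12): <0 0 0> <0 0 1> <0 1 0> <0 1 1> <1 0 0> <1 0 1> <1 1 0> <1 1 1> <2 0 0> <2 0 1> <2 1 0> <2 1 1>
target <0 0 1> ∈ {SC,TSO,PSO}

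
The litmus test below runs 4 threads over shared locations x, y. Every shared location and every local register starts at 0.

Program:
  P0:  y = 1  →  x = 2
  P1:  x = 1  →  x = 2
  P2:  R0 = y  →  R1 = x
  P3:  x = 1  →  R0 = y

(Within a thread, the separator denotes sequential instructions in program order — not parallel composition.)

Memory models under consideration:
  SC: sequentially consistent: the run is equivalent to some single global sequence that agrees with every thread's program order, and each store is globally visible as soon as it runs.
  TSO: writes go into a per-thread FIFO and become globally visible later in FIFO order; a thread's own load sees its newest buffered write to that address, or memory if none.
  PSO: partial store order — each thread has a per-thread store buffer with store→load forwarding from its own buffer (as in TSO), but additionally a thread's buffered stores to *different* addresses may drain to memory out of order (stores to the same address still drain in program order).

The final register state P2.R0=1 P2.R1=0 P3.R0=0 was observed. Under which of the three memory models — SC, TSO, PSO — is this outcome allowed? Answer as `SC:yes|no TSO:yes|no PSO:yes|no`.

SC:no TSO:yes PSO:yes

outcome vector order: (P2.R0,P2.R1,P3.R0)
SC: 11 outcomes — {<0 0 0>; <0 0 1>; <0 1 0>; <0 1 1>; <0 2 0>; <0 2 1>; <1 0 1>; <1 1 0>; <1 1 1>; <1 2 0>; <1 2 1>}
TSO: 12 outcomes — {<0 0 0>; <0 0 1>; <0 1 0>; <0 1 1>; <0 2 0>; <0 2 1>; <1 0 0>; <1 0 1>; <1 1 0>; <1 1 1>; <1 2 0>; <1 2 1>}
PSO: 12 outcomes — {<0 0 0>; <0 0 1>; <0 1 0>; <0 1 1>; <0 2 0>; <0 2 1>; <1 0 0>; <1 0 1>; <1 1 0>; <1 1 1>; <1 2 0>; <1 2 1>}
target <1 0 0> ∈ {TSO,PSO}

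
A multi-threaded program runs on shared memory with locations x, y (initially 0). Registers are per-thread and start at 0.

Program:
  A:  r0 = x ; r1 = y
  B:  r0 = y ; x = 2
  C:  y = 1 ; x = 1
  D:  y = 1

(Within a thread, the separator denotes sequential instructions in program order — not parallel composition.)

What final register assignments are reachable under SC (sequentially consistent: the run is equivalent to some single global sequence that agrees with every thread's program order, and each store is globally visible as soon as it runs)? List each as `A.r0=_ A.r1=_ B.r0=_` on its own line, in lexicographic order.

A.r0=0 A.r1=0 B.r0=0
A.r0=0 A.r1=0 B.r0=1
A.r0=0 A.r1=1 B.r0=0
A.r0=0 A.r1=1 B.r0=1
A.r0=1 A.r1=1 B.r0=0
A.r0=1 A.r1=1 B.r0=1
A.r0=2 A.r1=0 B.r0=0
A.r0=2 A.r1=1 B.r0=0
A.r0=2 A.r1=1 B.r0=1

outcome vector order: (A.r0,A.r1,B.r0)
|SC outcomes| = 9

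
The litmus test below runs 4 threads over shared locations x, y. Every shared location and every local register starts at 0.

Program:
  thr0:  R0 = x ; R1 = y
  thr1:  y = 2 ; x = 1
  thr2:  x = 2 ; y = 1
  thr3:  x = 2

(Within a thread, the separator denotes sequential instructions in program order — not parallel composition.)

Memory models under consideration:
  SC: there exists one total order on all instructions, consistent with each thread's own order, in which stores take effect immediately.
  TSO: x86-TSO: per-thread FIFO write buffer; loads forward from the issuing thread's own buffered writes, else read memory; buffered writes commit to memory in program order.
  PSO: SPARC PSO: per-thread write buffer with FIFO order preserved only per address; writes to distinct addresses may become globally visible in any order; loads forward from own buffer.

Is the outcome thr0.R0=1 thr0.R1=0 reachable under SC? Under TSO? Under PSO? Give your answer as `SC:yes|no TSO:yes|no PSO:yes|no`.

outcome vector order: (thr0.R0,thr0.R1)
SC (8): (0,0), (0,1), (0,2), (1,1), (1,2), (2,0), (2,1), (2,2)
TSO (8): (0,0), (0,1), (0,2), (1,1), (1,2), (2,0), (2,1), (2,2)
PSO (9): (0,0), (0,1), (0,2), (1,0), (1,1), (1,2), (2,0), (2,1), (2,2)
target (1,0) ∈ {PSO}

SC:no TSO:no PSO:yes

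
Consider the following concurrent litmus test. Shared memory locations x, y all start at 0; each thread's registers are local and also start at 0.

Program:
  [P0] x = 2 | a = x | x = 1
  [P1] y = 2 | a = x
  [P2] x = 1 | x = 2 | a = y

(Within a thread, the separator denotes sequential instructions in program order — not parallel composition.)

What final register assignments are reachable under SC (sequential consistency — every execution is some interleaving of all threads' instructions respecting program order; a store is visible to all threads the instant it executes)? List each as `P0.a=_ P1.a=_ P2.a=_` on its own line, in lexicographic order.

P0.a=1 P1.a=0 P2.a=2
P0.a=1 P1.a=1 P2.a=0
P0.a=1 P1.a=1 P2.a=2
P0.a=1 P1.a=2 P2.a=0
P0.a=1 P1.a=2 P2.a=2
P0.a=2 P1.a=0 P2.a=2
P0.a=2 P1.a=1 P2.a=0
P0.a=2 P1.a=1 P2.a=2
P0.a=2 P1.a=2 P2.a=0
P0.a=2 P1.a=2 P2.a=2

outcome vector order: (P0.a,P1.a,P2.a)
|SC outcomes| = 10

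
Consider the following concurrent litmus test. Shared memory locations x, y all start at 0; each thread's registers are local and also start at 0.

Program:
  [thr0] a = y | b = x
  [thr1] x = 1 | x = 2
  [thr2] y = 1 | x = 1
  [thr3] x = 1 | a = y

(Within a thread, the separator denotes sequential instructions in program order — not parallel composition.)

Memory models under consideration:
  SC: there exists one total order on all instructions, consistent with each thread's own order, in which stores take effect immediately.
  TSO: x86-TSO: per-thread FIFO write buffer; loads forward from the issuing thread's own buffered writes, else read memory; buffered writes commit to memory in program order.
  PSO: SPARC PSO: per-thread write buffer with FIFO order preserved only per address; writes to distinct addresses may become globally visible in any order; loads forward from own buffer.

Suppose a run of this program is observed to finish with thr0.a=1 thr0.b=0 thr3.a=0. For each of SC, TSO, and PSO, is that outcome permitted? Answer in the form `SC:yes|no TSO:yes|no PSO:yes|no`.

SC:no TSO:yes PSO:yes

outcome vector order: (thr0.a,thr0.b,thr3.a)
[SC] allowed = {0/0/0; 0/0/1; 0/1/0; 0/1/1; 0/2/0; 0/2/1; 1/0/1; 1/1/0; 1/1/1; 1/2/0; 1/2/1}
[TSO] allowed = {0/0/0; 0/0/1; 0/1/0; 0/1/1; 0/2/0; 0/2/1; 1/0/0; 1/0/1; 1/1/0; 1/1/1; 1/2/0; 1/2/1}
[PSO] allowed = {0/0/0; 0/0/1; 0/1/0; 0/1/1; 0/2/0; 0/2/1; 1/0/0; 1/0/1; 1/1/0; 1/1/1; 1/2/0; 1/2/1}
target 1/0/0 ∈ {TSO,PSO}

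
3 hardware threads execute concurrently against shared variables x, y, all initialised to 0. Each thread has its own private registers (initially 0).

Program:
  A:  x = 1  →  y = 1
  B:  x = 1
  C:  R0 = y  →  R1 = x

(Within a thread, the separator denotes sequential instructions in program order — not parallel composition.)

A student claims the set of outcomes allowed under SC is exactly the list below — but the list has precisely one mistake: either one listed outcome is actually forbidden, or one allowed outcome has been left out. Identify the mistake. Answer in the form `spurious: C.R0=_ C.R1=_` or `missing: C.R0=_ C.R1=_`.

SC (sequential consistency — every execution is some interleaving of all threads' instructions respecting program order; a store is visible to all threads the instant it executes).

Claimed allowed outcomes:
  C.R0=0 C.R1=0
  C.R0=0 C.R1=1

outcome vector order: (C.R0,C.R1)
SC: 3 outcomes — {(0,0); (0,1); (1,1)}
SC∖claimed = {(1,1)}

missing: C.R0=1 C.R1=1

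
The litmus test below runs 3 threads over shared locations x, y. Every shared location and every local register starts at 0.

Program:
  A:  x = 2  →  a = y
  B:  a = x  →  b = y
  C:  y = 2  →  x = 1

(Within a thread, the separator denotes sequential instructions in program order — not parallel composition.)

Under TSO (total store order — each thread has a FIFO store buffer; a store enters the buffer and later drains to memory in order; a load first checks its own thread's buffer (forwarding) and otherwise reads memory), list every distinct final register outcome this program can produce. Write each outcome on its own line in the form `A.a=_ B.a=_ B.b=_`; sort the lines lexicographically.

A.a=0 B.a=0 B.b=0
A.a=0 B.a=0 B.b=2
A.a=0 B.a=1 B.b=2
A.a=0 B.a=2 B.b=0
A.a=0 B.a=2 B.b=2
A.a=2 B.a=0 B.b=0
A.a=2 B.a=0 B.b=2
A.a=2 B.a=1 B.b=2
A.a=2 B.a=2 B.b=0
A.a=2 B.a=2 B.b=2

outcome vector order: (A.a,B.a,B.b)
|TSO outcomes| = 10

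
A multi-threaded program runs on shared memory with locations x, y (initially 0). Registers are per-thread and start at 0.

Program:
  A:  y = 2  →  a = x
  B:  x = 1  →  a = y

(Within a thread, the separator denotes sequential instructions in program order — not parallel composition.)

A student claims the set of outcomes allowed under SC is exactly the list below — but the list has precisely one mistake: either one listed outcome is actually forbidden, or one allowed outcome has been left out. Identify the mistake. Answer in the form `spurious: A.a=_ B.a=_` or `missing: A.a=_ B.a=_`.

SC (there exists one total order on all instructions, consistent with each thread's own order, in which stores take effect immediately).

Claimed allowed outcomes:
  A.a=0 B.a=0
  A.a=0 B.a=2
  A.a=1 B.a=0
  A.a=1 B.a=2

spurious: A.a=0 B.a=0

outcome vector order: (A.a,B.a)
[SC] allowed = {0/2, 1/0, 1/2}
claimed∖SC = {0/0}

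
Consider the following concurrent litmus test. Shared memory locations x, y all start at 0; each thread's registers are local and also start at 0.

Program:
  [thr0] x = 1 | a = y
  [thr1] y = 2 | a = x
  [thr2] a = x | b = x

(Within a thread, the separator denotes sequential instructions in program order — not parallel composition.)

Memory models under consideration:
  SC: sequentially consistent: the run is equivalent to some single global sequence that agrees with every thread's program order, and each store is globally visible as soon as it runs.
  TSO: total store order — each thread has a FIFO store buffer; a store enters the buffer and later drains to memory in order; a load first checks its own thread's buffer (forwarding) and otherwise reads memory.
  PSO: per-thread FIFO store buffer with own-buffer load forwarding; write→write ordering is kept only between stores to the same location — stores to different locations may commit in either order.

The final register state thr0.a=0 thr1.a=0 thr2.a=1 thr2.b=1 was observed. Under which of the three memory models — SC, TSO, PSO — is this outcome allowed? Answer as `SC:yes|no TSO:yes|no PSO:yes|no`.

outcome vector order: (thr0.a,thr1.a,thr2.a,thr2.b)
[SC] allowed = {0100; 0101; 0111; 2000; 2001; 2011; 2100; 2101; 2111}
[TSO] allowed = {0000; 0001; 0011; 0100; 0101; 0111; 2000; 2001; 2011; 2100; 2101; 2111}
[PSO] allowed = {0000; 0001; 0011; 0100; 0101; 0111; 2000; 2001; 2011; 2100; 2101; 2111}
target 0011 ∈ {TSO,PSO}

SC:no TSO:yes PSO:yes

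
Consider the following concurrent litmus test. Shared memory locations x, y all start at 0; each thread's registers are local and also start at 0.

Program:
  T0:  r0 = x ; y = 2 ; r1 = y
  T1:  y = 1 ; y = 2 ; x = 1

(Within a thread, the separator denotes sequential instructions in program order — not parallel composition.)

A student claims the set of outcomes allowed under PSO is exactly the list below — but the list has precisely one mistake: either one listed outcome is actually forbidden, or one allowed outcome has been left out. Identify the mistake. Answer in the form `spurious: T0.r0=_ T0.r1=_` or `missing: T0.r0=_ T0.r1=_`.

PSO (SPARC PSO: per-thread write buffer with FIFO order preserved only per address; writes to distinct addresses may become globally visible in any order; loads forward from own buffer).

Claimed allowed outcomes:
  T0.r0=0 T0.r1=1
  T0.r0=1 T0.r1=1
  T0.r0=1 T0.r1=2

outcome vector order: (T0.r0,T0.r1)
PSO: 4 outcomes — {01; 02; 11; 12}
PSO∖claimed = {02}

missing: T0.r0=0 T0.r1=2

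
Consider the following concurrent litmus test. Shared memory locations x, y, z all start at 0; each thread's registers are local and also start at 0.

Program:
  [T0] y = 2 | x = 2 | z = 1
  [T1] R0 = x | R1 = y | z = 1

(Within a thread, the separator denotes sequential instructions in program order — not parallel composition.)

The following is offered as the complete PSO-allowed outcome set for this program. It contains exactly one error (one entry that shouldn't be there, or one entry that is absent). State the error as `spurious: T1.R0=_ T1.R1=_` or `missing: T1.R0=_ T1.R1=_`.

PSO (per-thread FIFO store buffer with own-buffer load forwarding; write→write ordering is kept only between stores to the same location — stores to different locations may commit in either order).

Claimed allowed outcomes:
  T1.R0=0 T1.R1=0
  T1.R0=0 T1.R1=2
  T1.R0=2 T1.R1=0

missing: T1.R0=2 T1.R1=2

outcome vector order: (T1.R0,T1.R1)
PSO: 4 outcomes — {(0,0) (0,2) (2,0) (2,2)}
PSO∖claimed = {(2,2)}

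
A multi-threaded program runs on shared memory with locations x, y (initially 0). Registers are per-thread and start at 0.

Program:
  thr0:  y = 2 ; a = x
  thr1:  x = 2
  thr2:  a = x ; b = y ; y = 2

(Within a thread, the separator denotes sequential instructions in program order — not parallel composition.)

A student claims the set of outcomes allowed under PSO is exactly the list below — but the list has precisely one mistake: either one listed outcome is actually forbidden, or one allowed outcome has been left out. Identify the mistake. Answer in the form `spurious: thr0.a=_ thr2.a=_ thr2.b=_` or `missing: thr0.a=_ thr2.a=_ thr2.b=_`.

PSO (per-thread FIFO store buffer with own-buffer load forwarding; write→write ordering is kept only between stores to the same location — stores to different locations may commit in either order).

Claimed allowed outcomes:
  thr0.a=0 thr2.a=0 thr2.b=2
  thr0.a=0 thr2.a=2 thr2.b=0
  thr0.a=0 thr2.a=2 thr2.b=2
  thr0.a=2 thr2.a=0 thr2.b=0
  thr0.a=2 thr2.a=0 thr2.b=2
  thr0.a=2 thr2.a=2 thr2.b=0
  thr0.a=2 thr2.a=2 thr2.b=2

outcome vector order: (thr0.a,thr2.a,thr2.b)
PSO (8): (0,0,0), (0,0,2), (0,2,0), (0,2,2), (2,0,0), (2,0,2), (2,2,0), (2,2,2)
PSO∖claimed = {(0,0,0)}

missing: thr0.a=0 thr2.a=0 thr2.b=0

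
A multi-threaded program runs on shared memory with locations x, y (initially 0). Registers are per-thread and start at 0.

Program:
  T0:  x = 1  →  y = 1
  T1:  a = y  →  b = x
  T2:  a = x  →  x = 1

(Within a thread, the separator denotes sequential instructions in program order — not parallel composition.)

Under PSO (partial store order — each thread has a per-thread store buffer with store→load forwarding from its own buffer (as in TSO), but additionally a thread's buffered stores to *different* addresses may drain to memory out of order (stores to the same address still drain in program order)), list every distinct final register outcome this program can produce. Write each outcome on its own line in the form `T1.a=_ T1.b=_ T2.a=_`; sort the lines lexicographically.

T1.a=0 T1.b=0 T2.a=0
T1.a=0 T1.b=0 T2.a=1
T1.a=0 T1.b=1 T2.a=0
T1.a=0 T1.b=1 T2.a=1
T1.a=1 T1.b=0 T2.a=0
T1.a=1 T1.b=0 T2.a=1
T1.a=1 T1.b=1 T2.a=0
T1.a=1 T1.b=1 T2.a=1

outcome vector order: (T1.a,T1.b,T2.a)
|PSO outcomes| = 8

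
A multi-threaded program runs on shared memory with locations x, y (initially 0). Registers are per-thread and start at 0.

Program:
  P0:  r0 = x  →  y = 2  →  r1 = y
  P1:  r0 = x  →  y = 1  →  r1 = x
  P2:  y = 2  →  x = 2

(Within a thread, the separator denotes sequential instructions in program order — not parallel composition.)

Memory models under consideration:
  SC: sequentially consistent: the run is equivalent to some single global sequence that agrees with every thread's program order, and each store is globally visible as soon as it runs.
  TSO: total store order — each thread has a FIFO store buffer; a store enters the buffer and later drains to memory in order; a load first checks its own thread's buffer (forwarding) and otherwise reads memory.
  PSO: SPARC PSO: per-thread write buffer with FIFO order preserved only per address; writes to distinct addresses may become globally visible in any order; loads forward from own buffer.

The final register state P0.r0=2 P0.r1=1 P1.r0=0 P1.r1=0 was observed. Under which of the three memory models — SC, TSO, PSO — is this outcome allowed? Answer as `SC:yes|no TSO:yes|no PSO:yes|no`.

outcome vector order: (P0.r0,P0.r1,P1.r0,P1.r1)
SC: 11 outcomes — {<0 1 0 0>, <0 1 0 2>, <0 1 2 2>, <0 2 0 0>, <0 2 0 2>, <0 2 2 2>, <2 1 0 2>, <2 1 2 2>, <2 2 0 0>, <2 2 0 2>, <2 2 2 2>}
TSO: 12 outcomes — {<0 1 0 0>, <0 1 0 2>, <0 1 2 2>, <0 2 0 0>, <0 2 0 2>, <0 2 2 2>, <2 1 0 0>, <2 1 0 2>, <2 1 2 2>, <2 2 0 0>, <2 2 0 2>, <2 2 2 2>}
PSO: 12 outcomes — {<0 1 0 0>, <0 1 0 2>, <0 1 2 2>, <0 2 0 0>, <0 2 0 2>, <0 2 2 2>, <2 1 0 0>, <2 1 0 2>, <2 1 2 2>, <2 2 0 0>, <2 2 0 2>, <2 2 2 2>}
target <2 1 0 0> ∈ {TSO,PSO}

SC:no TSO:yes PSO:yes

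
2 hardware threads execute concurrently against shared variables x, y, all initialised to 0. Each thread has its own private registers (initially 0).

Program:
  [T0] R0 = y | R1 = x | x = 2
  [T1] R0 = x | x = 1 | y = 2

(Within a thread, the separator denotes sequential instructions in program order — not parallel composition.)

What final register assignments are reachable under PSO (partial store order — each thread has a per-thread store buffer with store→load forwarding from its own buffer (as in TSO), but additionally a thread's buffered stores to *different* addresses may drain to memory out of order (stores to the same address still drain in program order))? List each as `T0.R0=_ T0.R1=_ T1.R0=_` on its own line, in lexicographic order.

outcome vector order: (T0.R0,T0.R1,T1.R0)
|PSO outcomes| = 5

T0.R0=0 T0.R1=0 T1.R0=0
T0.R0=0 T0.R1=0 T1.R0=2
T0.R0=0 T0.R1=1 T1.R0=0
T0.R0=2 T0.R1=0 T1.R0=0
T0.R0=2 T0.R1=1 T1.R0=0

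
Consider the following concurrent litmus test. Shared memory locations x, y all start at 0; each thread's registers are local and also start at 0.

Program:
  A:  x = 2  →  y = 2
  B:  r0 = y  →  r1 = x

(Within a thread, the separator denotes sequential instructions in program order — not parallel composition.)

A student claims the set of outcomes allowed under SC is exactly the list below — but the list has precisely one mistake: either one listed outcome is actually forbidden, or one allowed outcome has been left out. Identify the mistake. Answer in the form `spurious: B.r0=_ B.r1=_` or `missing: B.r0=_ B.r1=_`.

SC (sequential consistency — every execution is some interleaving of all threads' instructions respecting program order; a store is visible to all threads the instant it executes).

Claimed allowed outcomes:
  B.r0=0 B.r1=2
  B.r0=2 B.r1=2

missing: B.r0=0 B.r1=0

outcome vector order: (B.r0,B.r1)
under SC → <0 0>, <0 2>, <2 2>
SC∖claimed = {<0 0>}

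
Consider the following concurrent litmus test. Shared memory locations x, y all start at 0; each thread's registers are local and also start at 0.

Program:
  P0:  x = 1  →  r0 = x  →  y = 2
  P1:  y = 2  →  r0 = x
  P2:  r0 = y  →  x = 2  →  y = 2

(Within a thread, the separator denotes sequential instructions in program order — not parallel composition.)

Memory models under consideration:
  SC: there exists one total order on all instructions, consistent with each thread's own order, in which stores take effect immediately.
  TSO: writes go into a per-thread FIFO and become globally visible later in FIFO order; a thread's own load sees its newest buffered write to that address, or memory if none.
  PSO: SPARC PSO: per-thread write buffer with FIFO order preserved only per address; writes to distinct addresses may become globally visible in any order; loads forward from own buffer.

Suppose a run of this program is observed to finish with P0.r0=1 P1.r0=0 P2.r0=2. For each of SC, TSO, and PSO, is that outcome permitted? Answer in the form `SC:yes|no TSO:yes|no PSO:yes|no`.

SC:yes TSO:yes PSO:yes

outcome vector order: (P0.r0,P1.r0,P2.r0)
under SC → 1/0/0, 1/0/2, 1/1/0, 1/1/2, 1/2/0, 1/2/2, 2/0/0, 2/0/2, 2/1/0, 2/1/2, 2/2/0, 2/2/2
under TSO → 1/0/0, 1/0/2, 1/1/0, 1/1/2, 1/2/0, 1/2/2, 2/0/0, 2/0/2, 2/1/0, 2/1/2, 2/2/0, 2/2/2
under PSO → 1/0/0, 1/0/2, 1/1/0, 1/1/2, 1/2/0, 1/2/2, 2/0/0, 2/0/2, 2/1/0, 2/1/2, 2/2/0, 2/2/2
target 1/0/2 ∈ {SC,TSO,PSO}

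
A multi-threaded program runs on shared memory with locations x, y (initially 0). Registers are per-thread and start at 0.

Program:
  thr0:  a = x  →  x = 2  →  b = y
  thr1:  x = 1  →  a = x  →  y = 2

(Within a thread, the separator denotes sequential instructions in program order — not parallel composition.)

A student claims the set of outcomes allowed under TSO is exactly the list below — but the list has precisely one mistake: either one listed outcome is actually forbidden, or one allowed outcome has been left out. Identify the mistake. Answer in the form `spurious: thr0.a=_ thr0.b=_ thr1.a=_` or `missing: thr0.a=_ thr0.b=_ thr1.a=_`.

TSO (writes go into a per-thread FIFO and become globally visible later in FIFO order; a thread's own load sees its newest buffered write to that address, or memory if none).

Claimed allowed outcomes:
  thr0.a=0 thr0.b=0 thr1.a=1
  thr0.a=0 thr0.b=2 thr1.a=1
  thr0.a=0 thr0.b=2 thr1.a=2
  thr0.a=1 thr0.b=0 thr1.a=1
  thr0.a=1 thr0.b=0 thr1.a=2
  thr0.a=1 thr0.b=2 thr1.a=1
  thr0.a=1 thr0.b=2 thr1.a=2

outcome vector order: (thr0.a,thr0.b,thr1.a)
TSO (8): (0,0,1); (0,0,2); (0,2,1); (0,2,2); (1,0,1); (1,0,2); (1,2,1); (1,2,2)
TSO∖claimed = {(0,0,2)}

missing: thr0.a=0 thr0.b=0 thr1.a=2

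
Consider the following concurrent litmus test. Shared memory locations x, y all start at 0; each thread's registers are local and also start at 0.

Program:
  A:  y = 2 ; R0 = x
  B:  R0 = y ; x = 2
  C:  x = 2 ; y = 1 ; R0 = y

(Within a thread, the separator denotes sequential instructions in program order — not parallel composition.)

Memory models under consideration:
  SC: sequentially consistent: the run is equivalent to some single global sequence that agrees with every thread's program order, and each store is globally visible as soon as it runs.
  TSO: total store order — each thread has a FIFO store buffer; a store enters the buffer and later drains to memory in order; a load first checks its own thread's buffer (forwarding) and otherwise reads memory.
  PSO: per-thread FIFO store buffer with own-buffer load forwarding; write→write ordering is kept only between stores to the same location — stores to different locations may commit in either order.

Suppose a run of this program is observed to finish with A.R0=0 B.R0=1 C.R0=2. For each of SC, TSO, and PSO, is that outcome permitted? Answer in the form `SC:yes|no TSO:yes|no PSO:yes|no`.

SC:no TSO:yes PSO:yes

outcome vector order: (A.R0,B.R0,C.R0)
[SC] allowed = {<0 0 1>, <0 1 1>, <0 2 1>, <2 0 1>, <2 0 2>, <2 1 1>, <2 1 2>, <2 2 1>, <2 2 2>}
[TSO] allowed = {<0 0 1>, <0 0 2>, <0 1 1>, <0 1 2>, <0 2 1>, <0 2 2>, <2 0 1>, <2 0 2>, <2 1 1>, <2 1 2>, <2 2 1>, <2 2 2>}
[PSO] allowed = {<0 0 1>, <0 0 2>, <0 1 1>, <0 1 2>, <0 2 1>, <0 2 2>, <2 0 1>, <2 0 2>, <2 1 1>, <2 1 2>, <2 2 1>, <2 2 2>}
target <0 1 2> ∈ {TSO,PSO}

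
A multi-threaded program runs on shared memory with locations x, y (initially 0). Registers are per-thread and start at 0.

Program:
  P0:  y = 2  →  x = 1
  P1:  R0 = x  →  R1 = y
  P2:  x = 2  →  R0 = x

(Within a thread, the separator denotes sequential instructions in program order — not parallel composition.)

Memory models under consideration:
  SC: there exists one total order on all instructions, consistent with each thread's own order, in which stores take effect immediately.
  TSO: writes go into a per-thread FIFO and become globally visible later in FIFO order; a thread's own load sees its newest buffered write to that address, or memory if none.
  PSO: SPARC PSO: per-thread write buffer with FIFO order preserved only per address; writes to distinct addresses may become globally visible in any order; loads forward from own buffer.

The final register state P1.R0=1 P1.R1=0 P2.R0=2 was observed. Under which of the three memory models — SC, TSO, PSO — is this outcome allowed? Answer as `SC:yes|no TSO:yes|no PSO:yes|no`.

SC:no TSO:no PSO:yes

outcome vector order: (P1.R0,P1.R1,P2.R0)
SC (10): 001, 002, 021, 022, 121, 122, 201, 202, 221, 222
TSO (10): 001, 002, 021, 022, 121, 122, 201, 202, 221, 222
PSO (12): 001, 002, 021, 022, 101, 102, 121, 122, 201, 202, 221, 222
target 102 ∈ {PSO}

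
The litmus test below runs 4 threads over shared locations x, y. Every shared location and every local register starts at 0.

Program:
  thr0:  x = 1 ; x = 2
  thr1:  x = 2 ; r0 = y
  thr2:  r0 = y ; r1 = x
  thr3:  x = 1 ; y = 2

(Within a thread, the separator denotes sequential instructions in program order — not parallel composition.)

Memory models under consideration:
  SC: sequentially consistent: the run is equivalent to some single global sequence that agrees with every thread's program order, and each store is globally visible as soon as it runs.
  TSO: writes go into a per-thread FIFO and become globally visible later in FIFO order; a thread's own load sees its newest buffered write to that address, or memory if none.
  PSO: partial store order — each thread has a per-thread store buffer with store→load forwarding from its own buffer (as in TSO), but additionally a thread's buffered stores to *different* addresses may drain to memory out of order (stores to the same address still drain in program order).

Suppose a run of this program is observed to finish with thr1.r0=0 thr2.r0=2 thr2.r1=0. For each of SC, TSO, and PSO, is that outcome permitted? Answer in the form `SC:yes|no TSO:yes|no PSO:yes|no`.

outcome vector order: (thr1.r0,thr2.r0,thr2.r1)
under SC → 000; 001; 002; 021; 022; 200; 201; 202; 221; 222
under TSO → 000; 001; 002; 021; 022; 200; 201; 202; 221; 222
under PSO → 000; 001; 002; 020; 021; 022; 200; 201; 202; 220; 221; 222
target 020 ∈ {PSO}

SC:no TSO:no PSO:yes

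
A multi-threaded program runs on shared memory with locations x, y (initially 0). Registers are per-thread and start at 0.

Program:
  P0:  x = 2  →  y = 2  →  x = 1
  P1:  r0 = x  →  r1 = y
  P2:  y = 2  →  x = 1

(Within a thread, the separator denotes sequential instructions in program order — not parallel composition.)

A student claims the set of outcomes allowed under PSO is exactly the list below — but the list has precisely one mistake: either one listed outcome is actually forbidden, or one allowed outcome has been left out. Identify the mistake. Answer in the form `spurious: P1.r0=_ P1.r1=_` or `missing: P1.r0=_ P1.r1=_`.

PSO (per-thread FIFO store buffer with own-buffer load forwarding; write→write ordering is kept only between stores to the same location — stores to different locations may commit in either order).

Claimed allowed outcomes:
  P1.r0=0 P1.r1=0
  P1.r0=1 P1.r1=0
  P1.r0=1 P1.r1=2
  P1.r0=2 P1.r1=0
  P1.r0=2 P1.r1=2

outcome vector order: (P1.r0,P1.r1)
under PSO → 00; 02; 10; 12; 20; 22
PSO∖claimed = {02}

missing: P1.r0=0 P1.r1=2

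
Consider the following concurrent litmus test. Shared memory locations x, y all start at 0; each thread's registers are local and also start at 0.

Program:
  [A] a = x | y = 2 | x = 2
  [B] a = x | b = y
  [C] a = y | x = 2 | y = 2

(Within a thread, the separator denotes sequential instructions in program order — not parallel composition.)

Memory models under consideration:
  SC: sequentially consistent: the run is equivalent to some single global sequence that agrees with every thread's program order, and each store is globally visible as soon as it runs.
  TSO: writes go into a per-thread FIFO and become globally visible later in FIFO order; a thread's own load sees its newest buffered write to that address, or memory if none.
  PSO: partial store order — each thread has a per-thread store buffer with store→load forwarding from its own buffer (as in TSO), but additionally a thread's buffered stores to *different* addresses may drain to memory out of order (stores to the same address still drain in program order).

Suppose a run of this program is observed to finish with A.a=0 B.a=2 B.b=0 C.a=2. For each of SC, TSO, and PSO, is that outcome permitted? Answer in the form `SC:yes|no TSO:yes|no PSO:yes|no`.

outcome vector order: (A.a,B.a,B.b,C.a)
SC (11): (0,0,0,0); (0,0,0,2); (0,0,2,0); (0,0,2,2); (0,2,0,0); (0,2,2,0); (0,2,2,2); (2,0,0,0); (2,0,2,0); (2,2,0,0); (2,2,2,0)
TSO (11): (0,0,0,0); (0,0,0,2); (0,0,2,0); (0,0,2,2); (0,2,0,0); (0,2,2,0); (0,2,2,2); (2,0,0,0); (2,0,2,0); (2,2,0,0); (2,2,2,0)
PSO (12): (0,0,0,0); (0,0,0,2); (0,0,2,0); (0,0,2,2); (0,2,0,0); (0,2,0,2); (0,2,2,0); (0,2,2,2); (2,0,0,0); (2,0,2,0); (2,2,0,0); (2,2,2,0)
target (0,2,0,2) ∈ {PSO}

SC:no TSO:no PSO:yes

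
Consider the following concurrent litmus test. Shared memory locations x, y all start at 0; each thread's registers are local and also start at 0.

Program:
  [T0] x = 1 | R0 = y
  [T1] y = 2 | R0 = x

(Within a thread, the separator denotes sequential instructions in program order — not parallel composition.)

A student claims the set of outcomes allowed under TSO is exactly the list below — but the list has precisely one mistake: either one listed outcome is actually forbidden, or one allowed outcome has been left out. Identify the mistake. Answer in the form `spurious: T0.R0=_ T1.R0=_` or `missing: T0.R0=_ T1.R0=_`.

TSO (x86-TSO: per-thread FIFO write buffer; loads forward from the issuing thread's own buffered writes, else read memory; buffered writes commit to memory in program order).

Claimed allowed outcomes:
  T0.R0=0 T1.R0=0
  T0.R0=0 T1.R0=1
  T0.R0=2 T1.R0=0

outcome vector order: (T0.R0,T1.R0)
TSO (4): <0 0>, <0 1>, <2 0>, <2 1>
TSO∖claimed = {<2 1>}

missing: T0.R0=2 T1.R0=1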